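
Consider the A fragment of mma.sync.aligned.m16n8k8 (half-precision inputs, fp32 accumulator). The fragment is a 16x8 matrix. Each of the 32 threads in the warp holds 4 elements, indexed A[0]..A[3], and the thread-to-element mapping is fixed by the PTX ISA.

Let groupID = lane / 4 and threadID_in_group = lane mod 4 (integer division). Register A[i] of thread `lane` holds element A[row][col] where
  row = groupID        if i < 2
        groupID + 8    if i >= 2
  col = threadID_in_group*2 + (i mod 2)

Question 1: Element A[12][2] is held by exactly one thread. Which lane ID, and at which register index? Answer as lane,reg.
17,2

r: 12->gid=4,r8=1  c: 2->tid=1,i&1=0
L=4*4+1=17  i=1*2+0=2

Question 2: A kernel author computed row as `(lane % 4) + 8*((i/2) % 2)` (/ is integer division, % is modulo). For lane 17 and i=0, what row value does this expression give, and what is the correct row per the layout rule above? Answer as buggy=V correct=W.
buggy=1 correct=4

`(lane % 4) + 8*((i/2) % 2)`[17,0]⇒1
L=17⇒gr=17>>2=4, th=17&3=1
[0]⇒row 4+0=4  col 1·2+0=2
row: 1 vs 4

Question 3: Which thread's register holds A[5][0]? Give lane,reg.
r:5=>grp=5,rB=0  c:0=>tig=0,lo=0
L=5*4+0=20  i=0*2+0=0

20,0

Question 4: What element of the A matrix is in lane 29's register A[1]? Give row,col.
L=29→G=29>>2=7, T=29&3=1
[1]→row 7+0=7  col 1·2+1=3

7,3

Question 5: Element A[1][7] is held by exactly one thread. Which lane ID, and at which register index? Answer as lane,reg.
r=1→G=1,rhi=0  c=7→T=3,p=1
L=1*4+3=7  i=0*2+1=1

7,1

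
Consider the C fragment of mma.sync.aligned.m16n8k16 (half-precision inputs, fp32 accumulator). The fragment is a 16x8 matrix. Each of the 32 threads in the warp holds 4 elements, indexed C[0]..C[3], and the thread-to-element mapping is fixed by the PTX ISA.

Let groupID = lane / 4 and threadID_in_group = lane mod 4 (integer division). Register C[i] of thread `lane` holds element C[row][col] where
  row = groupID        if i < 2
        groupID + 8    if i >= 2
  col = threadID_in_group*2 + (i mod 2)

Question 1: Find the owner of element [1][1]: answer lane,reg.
4,1

r:1=>grp=1,rB=0  c:1=>tig=0,lo=1
L=1*4+0=4  i=0*2+1=1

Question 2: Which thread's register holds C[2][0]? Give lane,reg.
r: 2->gid=2,r8=0  c: 0->tid=0,i&1=0
L=2*4+0=8  i=0*2+0=0

8,0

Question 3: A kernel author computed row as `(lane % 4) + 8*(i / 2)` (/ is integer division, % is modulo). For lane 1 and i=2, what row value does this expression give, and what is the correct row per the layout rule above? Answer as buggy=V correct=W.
buggy=9 correct=8

`(lane % 4) + 8*(i / 2)`[1,2]→9
lane 1→1/4=0, 1 mod 4=1
i=2  r:0+8→8  c:2·1+0→2
row: 9 vs 8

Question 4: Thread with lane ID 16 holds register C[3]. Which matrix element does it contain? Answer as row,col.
12,1

16: grp=4,tig=0
[3] (4+8,0*2+1) = (12,1)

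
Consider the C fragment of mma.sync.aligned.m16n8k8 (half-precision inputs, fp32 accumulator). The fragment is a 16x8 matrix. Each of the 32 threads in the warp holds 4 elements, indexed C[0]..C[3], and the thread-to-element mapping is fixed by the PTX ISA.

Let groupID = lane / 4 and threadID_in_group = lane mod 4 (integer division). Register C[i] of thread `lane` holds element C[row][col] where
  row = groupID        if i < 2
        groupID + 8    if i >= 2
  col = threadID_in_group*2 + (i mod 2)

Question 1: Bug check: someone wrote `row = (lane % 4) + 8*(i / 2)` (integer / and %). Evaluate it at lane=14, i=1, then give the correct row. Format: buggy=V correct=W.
buggy=2 correct=3

`(lane % 4) + 8*(i / 2)`[14,1]⇒2
L=14⇒gr=14>>2=3, th=14&3=2
[1]⇒row 3+0=3  col 2·2+1=5
row: 2 vs 3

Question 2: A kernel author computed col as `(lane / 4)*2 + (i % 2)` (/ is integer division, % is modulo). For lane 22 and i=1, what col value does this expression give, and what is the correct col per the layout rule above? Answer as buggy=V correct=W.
`(lane / 4)*2 + (i % 2)`[22,1]->11
lane 22: gid=5 (22/4), tid=2 (22%4)
i=1: r=5+0=5, c=2*2+1=5
col: 11 vs 5

buggy=11 correct=5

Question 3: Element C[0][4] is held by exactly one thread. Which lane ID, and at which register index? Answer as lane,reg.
2,0

r=0->g=0,rb=0  c=4->t=2,b0=0
L=0*4+2=2  i=0*2+0=0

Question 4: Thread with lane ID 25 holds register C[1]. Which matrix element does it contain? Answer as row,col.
lane 25: gr=6 (25/4), th=1 (25%4)
i=1: r=6+0=6, c=1*2+1=3

6,3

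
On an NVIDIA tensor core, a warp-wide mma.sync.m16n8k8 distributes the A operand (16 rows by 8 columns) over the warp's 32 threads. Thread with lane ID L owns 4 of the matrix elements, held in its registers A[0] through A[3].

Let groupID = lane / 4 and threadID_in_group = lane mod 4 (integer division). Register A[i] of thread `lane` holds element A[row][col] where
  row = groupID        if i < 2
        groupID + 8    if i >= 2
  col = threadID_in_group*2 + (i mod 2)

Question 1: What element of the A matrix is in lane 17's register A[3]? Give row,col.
17: grp=4,tig=1
[3] (4+8,1*2+1) = (12,3)

12,3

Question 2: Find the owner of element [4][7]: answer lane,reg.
r=4->g=4,rb=0  c=7->t=3,b0=1
L=4*4+3=19  i=0*2+1=1

19,1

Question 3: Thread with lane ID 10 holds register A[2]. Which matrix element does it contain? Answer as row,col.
10,4

10: gid=2,tid=2
[2] (2+8,2*2+0) = (10,4)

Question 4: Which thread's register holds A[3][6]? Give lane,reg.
15,0

r=3->g=3,rb=0  c=6->t=3,b0=0
L=3*4+3=15  i=0*2+0=0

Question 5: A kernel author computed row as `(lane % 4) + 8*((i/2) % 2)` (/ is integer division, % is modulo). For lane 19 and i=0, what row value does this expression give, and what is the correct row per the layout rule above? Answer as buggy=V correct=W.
buggy=3 correct=4

`(lane % 4) + 8*((i/2) % 2)`[19,0]->3
lane 19->19/4=4, 19 mod 4=3
i=0  r:4+0->4  c:2·3+0->6
row: 3 vs 4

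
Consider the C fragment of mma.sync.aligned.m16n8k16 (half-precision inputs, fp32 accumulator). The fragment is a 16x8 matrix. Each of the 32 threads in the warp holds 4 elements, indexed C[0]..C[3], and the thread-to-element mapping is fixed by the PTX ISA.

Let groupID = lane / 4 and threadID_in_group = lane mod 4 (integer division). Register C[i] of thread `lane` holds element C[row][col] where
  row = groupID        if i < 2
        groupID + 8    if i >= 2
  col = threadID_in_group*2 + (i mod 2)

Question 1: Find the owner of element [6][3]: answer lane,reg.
25,1

r: 6->gid=6,r8=0  c: 3->tid=1,i&1=1
L=6*4+1=25  i=0*2+1=1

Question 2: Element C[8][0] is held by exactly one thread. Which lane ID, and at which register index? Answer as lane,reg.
0,2

r:8=>grp=0,rB=1  c:0=>tig=0,lo=0
L=0*4+0=0  i=1*2+0=2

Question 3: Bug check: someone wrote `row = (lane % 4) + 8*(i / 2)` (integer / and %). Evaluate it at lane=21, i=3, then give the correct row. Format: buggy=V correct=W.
`(lane % 4) + 8*(i / 2)`[21,3]→9
21: G=5,T=1
[3] (5+8,1*2+1) = (13,3)
row: 9 vs 13

buggy=9 correct=13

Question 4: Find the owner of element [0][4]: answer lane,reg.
2,0

r=0→G=0,rhi=0  c=4→T=2,p=0
L=0*4+2=2  i=0*2+0=0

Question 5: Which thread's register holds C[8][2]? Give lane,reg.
1,2

r: 8->gid=0,r8=1  c: 2->tid=1,i&1=0
L=0*4+1=1  i=1*2+0=2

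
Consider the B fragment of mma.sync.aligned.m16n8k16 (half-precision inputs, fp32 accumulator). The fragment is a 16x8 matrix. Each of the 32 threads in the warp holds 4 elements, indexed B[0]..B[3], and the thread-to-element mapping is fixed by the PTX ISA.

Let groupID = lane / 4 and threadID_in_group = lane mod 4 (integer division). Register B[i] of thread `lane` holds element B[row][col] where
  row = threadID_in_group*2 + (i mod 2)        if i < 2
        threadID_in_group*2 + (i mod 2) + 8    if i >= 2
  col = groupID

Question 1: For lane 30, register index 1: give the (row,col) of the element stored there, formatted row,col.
L=30->gid=30>>2=7, tid=30&3=2
[1]->row 2·2+1+0=5  col gid=7

5,7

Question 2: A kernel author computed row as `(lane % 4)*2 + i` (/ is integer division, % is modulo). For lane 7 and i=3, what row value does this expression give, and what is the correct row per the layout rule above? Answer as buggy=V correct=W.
`(lane % 4)*2 + i`[7,3]→9
L=7→G=7>>2=1, T=7&3=3
[3]→row 3·2+1+8=15  col G=1
row: 9 vs 15

buggy=9 correct=15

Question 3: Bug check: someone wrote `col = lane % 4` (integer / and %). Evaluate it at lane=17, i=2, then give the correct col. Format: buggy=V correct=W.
buggy=1 correct=4

`lane % 4`[17,2]=>1
17: grp=4,tig=1
[2] (1*2+0+8,4) = (10,4)
col: 1 vs 4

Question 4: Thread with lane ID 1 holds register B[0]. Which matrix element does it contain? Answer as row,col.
2,0

1: gid=0,tid=1
[0] (1*2+0+0,0) = (2,0)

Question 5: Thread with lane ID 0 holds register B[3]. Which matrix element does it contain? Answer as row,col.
0: gid=0,tid=0
[3] (0*2+1+8,0) = (9,0)

9,0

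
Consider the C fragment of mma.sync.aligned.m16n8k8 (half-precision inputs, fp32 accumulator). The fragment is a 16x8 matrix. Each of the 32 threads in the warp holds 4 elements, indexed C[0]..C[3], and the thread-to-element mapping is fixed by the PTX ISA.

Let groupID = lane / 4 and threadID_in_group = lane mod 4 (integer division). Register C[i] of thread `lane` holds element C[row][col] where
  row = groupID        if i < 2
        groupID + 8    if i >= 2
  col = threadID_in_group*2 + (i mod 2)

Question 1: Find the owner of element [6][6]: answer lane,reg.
r: 6->gid=6,r8=0  c: 6->tid=3,i&1=0
L=6*4+3=27  i=0*2+0=0

27,0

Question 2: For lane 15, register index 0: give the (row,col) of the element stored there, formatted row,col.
lane 15: g=3 (15/4), t=3 (15%4)
i=0: r=3+0=3, c=3*2+0=6

3,6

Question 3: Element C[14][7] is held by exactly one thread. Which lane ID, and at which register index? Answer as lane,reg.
r=14→G=6,rhi=1  c=7→T=3,p=1
L=6*4+3=27  i=1*2+1=3

27,3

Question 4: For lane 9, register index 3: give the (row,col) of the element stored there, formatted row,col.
lane 9: gid=2 (9/4), tid=1 (9%4)
i=3: r=2+8=10, c=1*2+1=3

10,3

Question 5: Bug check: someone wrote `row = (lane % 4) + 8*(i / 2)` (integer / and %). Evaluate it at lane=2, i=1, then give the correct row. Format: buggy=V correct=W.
buggy=2 correct=0

`(lane % 4) + 8*(i / 2)`[2,1]->2
lane 2->2/4=0, 2 mod 4=2
i=1  r:0+0->0  c:2·2+1->5
row: 2 vs 0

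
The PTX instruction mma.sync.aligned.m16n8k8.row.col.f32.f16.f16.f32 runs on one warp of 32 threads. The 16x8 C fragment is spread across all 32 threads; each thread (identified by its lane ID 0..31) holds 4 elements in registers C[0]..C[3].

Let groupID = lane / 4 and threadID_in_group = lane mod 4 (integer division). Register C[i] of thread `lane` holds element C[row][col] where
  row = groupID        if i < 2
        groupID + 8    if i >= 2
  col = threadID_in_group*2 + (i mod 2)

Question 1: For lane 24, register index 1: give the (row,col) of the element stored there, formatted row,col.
6,1

L=24=>grp=24>>2=6, tig=24&3=0
[1]=>row 6+0=6  col 0·2+1=1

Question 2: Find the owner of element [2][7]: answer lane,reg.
r: 2->gid=2,r8=0  c: 7->tid=3,i&1=1
L=2*4+3=11  i=0*2+1=1

11,1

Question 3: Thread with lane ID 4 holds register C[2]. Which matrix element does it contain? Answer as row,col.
lane 4→4/4=1, 4 mod 4=0
i=2  r:1+8→9  c:2·0+0→0

9,0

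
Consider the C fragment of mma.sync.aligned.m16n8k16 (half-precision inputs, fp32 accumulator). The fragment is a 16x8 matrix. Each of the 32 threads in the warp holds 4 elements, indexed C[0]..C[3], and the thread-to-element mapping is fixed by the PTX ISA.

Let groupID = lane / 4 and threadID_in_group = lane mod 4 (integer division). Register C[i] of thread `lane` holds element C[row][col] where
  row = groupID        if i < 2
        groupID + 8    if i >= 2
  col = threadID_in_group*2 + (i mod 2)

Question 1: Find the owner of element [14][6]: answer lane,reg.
27,2

r: 14->gid=6,r8=1  c: 6->tid=3,i&1=0
L=6*4+3=27  i=1*2+0=2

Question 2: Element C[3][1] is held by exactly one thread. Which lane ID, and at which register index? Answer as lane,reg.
12,1

r=3⇒gr=3,Rb=0  c=1⇒th=0,odd=1
L=3*4+0=12  i=0*2+1=1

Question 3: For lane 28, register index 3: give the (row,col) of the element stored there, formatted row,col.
lane 28: gid=7 (28/4), tid=0 (28%4)
i=3: r=7+8=15, c=0*2+1=1

15,1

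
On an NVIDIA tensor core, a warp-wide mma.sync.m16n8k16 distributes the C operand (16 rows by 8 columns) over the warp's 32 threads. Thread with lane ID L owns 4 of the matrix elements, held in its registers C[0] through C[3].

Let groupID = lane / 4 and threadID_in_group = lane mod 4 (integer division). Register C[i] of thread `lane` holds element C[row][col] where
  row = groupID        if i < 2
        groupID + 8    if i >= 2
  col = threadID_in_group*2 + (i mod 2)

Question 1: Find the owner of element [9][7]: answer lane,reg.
r:9=>grp=1,rB=1  c:7=>tig=3,lo=1
L=1*4+3=7  i=1*2+1=3

7,3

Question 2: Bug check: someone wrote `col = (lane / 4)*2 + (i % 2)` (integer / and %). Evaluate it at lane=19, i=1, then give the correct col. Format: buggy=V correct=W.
`(lane / 4)*2 + (i % 2)`[19,1]=>9
19: grp=4,tig=3
[1] (4+0,3*2+1) = (4,7)
col: 9 vs 7

buggy=9 correct=7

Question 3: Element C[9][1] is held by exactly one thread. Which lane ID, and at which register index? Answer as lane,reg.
4,3

r: 9->gid=1,r8=1  c: 1->tid=0,i&1=1
L=1*4+0=4  i=1*2+1=3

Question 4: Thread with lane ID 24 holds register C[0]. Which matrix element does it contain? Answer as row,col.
24: gid=6,tid=0
[0] (6+0,0*2+0) = (6,0)

6,0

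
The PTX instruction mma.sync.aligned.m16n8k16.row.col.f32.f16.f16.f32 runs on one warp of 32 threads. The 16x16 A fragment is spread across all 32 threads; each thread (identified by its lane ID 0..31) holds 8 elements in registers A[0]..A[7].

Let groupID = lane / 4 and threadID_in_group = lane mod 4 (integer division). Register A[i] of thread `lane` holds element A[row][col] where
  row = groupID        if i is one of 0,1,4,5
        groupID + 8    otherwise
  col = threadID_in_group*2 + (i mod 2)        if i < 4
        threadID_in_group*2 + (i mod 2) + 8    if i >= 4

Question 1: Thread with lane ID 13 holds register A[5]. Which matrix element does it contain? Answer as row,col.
13: G=3,T=1
[5] (3+0,1*2+1+8) = (3,11)

3,11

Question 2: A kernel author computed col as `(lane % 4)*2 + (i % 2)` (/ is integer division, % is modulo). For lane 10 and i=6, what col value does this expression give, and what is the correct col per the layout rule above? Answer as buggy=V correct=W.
`(lane % 4)*2 + (i % 2)`[10,6]->4
lane 10: gid=2 (10/4), tid=2 (10%4)
i=6: r=2+8=10, c=2*2+0+8=12
col: 4 vs 12

buggy=4 correct=12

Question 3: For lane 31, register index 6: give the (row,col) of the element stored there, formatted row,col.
lane 31: gid=7 (31/4), tid=3 (31%4)
i=6: r=7+8=15, c=3*2+0+8=14

15,14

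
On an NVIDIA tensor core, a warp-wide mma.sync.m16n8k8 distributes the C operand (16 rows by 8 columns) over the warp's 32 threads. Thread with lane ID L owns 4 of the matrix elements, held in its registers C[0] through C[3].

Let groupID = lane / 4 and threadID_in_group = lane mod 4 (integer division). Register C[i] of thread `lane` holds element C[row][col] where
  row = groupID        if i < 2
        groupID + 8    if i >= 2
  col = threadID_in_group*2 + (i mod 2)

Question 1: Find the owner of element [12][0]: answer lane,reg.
16,2

r=12->g=4,rb=1  c=0->t=0,b0=0
L=4*4+0=16  i=1*2+0=2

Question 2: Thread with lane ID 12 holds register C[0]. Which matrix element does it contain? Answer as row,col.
L=12->g=12>>2=3, t=12&3=0
[0]->row 3+0=3  col 0·2+0=0

3,0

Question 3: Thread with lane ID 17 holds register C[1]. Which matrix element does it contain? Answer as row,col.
4,3

lane 17: g=4 (17/4), t=1 (17%4)
i=1: r=4+0=4, c=1*2+1=3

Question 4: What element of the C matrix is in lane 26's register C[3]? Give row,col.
14,5

lane 26: gid=6 (26/4), tid=2 (26%4)
i=3: r=6+8=14, c=2*2+1=5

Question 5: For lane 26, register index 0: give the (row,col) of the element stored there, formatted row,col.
6,4

L=26→G=26>>2=6, T=26&3=2
[0]→row 6+0=6  col 2·2+0=4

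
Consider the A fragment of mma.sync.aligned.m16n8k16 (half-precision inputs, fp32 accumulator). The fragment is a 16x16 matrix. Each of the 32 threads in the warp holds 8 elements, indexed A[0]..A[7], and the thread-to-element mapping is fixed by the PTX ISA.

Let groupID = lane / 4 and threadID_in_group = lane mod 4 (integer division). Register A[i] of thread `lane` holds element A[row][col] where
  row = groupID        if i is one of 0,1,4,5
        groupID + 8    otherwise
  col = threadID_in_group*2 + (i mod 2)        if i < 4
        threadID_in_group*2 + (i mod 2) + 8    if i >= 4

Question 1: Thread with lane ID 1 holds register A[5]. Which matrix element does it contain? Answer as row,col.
L=1->g=1>>2=0, t=1&3=1
[5]->row 0+0=0  col 1·2+1+8=11

0,11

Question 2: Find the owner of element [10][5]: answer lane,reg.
10,3

r=10->g=2,rb=1  c=5->cb=0,t=2,b0=1
L=2*4+2=10  i=0*4+1*2+1=3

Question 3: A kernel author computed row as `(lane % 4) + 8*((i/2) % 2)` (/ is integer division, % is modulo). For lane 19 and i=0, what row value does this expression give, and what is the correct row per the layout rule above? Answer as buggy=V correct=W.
`(lane % 4) + 8*((i/2) % 2)`[19,0]=>3
lane 19: grp=4 (19/4), tig=3 (19%4)
i=0: r=4+0=4, c=3*2+0+0=6
row: 3 vs 4

buggy=3 correct=4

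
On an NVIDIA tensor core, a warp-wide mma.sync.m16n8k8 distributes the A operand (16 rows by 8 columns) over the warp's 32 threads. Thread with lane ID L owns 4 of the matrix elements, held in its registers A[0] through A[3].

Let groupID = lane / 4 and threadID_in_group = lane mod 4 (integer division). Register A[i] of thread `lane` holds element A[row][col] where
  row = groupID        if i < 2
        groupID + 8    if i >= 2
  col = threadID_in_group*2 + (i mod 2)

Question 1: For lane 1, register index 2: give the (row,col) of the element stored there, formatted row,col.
1: gr=0,th=1
[2] (0+8,1*2+0) = (8,2)

8,2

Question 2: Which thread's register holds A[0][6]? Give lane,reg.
3,0

r:0=>grp=0,rB=0  c:6=>tig=3,lo=0
L=0*4+3=3  i=0*2+0=0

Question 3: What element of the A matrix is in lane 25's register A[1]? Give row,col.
6,3

lane 25⇒25/4=6, 25 mod 4=1
i=1  r:6+0⇒6  c:2·1+1⇒3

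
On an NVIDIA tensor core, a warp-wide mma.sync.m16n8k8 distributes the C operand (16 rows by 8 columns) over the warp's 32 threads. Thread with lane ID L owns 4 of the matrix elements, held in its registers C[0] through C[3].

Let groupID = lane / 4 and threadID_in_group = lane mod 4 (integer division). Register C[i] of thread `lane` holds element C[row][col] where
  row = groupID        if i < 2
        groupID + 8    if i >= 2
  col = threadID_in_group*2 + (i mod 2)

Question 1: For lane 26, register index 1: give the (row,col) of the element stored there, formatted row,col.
6,5

lane 26: grp=6 (26/4), tig=2 (26%4)
i=1: r=6+0=6, c=2*2+1=5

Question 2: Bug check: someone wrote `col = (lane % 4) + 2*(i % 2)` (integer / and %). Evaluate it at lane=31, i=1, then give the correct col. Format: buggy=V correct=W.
`(lane % 4) + 2*(i % 2)`[31,1]→5
31: G=7,T=3
[1] (7+0,3*2+1) = (7,7)
col: 5 vs 7

buggy=5 correct=7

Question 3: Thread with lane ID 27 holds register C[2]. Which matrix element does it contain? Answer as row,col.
lane 27⇒27/4=6, 27 mod 4=3
i=2  r:6+8⇒14  c:2·3+0⇒6

14,6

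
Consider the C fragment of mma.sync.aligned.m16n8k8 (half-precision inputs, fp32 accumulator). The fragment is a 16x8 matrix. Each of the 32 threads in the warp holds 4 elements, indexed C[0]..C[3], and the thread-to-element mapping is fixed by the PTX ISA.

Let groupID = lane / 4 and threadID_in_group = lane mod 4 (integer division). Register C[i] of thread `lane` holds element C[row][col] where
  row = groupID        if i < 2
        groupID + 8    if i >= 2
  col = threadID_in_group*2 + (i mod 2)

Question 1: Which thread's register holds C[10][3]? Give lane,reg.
r=10→G=2,rhi=1  c=3→T=1,p=1
L=2*4+1=9  i=1*2+1=3

9,3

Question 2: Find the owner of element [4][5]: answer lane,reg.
r:4=>grp=4,rB=0  c:5=>tig=2,lo=1
L=4*4+2=18  i=0*2+1=1

18,1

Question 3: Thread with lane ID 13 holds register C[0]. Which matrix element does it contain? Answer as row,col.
13: G=3,T=1
[0] (3+0,1*2+0) = (3,2)

3,2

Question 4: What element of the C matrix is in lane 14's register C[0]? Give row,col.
3,4

14: G=3,T=2
[0] (3+0,2*2+0) = (3,4)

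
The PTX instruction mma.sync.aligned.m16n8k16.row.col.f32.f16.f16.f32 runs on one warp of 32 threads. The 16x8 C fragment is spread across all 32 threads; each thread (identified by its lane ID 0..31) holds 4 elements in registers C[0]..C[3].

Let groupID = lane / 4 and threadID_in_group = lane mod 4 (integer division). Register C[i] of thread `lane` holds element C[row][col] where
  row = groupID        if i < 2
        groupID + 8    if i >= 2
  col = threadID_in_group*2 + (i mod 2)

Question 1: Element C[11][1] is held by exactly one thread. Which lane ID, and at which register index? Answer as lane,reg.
r:11=>grp=3,rB=1  c:1=>tig=0,lo=1
L=3*4+0=12  i=1*2+1=3

12,3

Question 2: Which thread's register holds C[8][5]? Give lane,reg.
r:8=>grp=0,rB=1  c:5=>tig=2,lo=1
L=0*4+2=2  i=1*2+1=3

2,3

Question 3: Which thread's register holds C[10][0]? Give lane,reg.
8,2

r:10=>grp=2,rB=1  c:0=>tig=0,lo=0
L=2*4+0=8  i=1*2+0=2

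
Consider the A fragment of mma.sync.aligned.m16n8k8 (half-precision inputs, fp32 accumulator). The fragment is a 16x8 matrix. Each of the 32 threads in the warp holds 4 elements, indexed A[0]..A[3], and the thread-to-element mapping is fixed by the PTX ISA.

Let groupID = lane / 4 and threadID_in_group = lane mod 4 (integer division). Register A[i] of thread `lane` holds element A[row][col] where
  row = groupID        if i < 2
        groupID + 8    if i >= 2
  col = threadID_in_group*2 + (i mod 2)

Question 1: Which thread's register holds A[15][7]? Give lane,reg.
31,3

r=15⇒gr=7,Rb=1  c=7⇒th=3,odd=1
L=7*4+3=31  i=1*2+1=3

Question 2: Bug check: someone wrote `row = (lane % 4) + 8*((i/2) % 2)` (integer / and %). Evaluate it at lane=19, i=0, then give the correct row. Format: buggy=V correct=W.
buggy=3 correct=4

`(lane % 4) + 8*((i/2) % 2)`[19,0]->3
lane 19: gid=4 (19/4), tid=3 (19%4)
i=0: r=4+0=4, c=3*2+0=6
row: 3 vs 4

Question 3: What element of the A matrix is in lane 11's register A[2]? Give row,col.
10,6

11: G=2,T=3
[2] (2+8,3*2+0) = (10,6)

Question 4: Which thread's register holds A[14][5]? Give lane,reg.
26,3

r:14=>grp=6,rB=1  c:5=>tig=2,lo=1
L=6*4+2=26  i=1*2+1=3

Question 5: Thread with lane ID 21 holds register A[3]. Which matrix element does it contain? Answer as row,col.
13,3

lane 21: gr=5 (21/4), th=1 (21%4)
i=3: r=5+8=13, c=1*2+1=3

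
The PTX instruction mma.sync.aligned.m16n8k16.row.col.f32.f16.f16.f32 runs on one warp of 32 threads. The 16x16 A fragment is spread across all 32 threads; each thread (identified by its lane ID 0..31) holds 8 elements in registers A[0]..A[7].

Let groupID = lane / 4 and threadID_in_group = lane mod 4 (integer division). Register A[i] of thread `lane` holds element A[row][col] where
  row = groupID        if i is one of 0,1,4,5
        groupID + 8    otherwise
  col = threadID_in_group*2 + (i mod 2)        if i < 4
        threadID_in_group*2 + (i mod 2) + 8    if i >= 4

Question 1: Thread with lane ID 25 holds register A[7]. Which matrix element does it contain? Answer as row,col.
lane 25: gr=6 (25/4), th=1 (25%4)
i=7: r=6+8=14, c=1*2+1+8=11

14,11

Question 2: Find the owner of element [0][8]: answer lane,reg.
0,4

r: 0->gid=0,r8=0  c: 8->c8=1,tid=0,i&1=0
L=0*4+0=0  i=1*4+0*2+0=4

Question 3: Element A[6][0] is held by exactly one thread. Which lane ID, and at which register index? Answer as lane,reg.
24,0

r=6→G=6,rhi=0  c=0→chi=0,T=0,p=0
L=6*4+0=24  i=0*4+0*2+0=0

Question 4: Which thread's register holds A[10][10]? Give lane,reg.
9,6

r:10=>grp=2,rB=1  c:10=>cB=1,tig=1,lo=0
L=2*4+1=9  i=1*4+1*2+0=6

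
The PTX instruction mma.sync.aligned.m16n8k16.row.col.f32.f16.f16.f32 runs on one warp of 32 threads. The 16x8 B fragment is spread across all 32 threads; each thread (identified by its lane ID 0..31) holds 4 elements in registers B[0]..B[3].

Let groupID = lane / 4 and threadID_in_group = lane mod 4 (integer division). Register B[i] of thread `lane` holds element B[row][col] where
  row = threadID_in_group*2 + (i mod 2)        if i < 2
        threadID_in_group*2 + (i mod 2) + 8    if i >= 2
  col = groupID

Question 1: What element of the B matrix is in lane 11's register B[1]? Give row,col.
7,2

11: gr=2,th=3
[1] (3*2+1+0,2) = (7,2)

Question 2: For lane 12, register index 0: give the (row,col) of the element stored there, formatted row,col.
12: grp=3,tig=0
[0] (0*2+0+0,3) = (0,3)

0,3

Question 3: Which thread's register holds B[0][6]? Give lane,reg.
c=6⇒gr=6  r=0⇒Rb=0,th=0,odd=0
L=6*4+0=24  i=0*2+0=0

24,0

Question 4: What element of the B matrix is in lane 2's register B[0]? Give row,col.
lane 2: gr=0 (2/4), th=2 (2%4)
i=0: r=2*2+0+0=4, c=gr=0

4,0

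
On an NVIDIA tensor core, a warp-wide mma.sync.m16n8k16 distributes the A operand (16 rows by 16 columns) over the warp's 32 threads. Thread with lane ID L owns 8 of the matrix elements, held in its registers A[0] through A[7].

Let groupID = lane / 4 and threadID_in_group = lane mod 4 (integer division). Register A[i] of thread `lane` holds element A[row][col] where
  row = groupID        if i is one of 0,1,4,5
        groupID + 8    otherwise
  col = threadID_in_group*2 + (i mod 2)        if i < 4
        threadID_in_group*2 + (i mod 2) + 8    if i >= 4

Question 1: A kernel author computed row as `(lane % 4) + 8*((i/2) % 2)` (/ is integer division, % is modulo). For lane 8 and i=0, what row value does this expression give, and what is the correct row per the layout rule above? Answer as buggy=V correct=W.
`(lane % 4) + 8*((i/2) % 2)`[8,0]->0
L=8->gid=8>>2=2, tid=8&3=0
[0]->row 2+0=2  col 0·2+0+0=0
row: 0 vs 2

buggy=0 correct=2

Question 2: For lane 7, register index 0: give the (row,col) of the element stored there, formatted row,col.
1,6

L=7->gid=7>>2=1, tid=7&3=3
[0]->row 1+0=1  col 3·2+0+0=6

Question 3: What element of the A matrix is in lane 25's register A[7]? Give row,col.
14,11

L=25⇒gr=25>>2=6, th=25&3=1
[7]⇒row 6+8=14  col 1·2+1+8=11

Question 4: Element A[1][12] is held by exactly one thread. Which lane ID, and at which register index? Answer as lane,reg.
r=1⇒gr=1,Rb=0  c=12⇒Cb=1,th=2,odd=0
L=1*4+2=6  i=1*4+0*2+0=4

6,4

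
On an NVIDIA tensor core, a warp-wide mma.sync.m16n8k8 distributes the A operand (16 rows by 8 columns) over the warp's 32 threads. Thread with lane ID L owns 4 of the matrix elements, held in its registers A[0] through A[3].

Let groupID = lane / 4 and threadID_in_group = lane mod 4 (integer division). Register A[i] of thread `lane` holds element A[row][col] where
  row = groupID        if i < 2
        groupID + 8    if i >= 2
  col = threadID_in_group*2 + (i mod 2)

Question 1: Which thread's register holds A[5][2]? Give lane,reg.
21,0

r=5→G=5,rhi=0  c=2→T=1,p=0
L=5*4+1=21  i=0*2+0=0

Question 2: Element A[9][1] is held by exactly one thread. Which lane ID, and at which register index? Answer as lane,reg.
4,3

r=9->g=1,rb=1  c=1->t=0,b0=1
L=1*4+0=4  i=1*2+1=3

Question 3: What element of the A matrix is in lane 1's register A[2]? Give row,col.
8,2

L=1->gid=1>>2=0, tid=1&3=1
[2]->row 0+8=8  col 1·2+0=2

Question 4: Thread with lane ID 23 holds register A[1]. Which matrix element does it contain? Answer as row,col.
5,7

23: grp=5,tig=3
[1] (5+0,3*2+1) = (5,7)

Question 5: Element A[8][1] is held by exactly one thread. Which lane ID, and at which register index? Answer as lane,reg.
r:8=>grp=0,rB=1  c:1=>tig=0,lo=1
L=0*4+0=0  i=1*2+1=3

0,3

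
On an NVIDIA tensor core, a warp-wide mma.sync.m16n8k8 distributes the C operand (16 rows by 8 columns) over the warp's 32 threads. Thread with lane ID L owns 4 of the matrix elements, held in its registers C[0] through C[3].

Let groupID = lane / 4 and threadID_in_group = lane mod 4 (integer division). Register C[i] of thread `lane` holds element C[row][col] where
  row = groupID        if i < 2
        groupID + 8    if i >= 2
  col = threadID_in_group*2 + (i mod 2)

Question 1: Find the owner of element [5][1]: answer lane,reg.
20,1

r=5⇒gr=5,Rb=0  c=1⇒th=0,odd=1
L=5*4+0=20  i=0*2+1=1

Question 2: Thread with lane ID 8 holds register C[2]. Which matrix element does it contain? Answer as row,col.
lane 8: gr=2 (8/4), th=0 (8%4)
i=2: r=2+8=10, c=0*2+0=0

10,0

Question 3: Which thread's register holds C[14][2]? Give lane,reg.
r:14=>grp=6,rB=1  c:2=>tig=1,lo=0
L=6*4+1=25  i=1*2+0=2

25,2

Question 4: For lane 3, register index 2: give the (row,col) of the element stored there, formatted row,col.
lane 3: gr=0 (3/4), th=3 (3%4)
i=2: r=0+8=8, c=3*2+0=6

8,6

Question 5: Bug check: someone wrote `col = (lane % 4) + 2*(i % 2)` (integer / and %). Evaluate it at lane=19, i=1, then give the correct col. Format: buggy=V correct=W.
buggy=5 correct=7

`(lane % 4) + 2*(i % 2)`[19,1]=>5
lane 19: grp=4 (19/4), tig=3 (19%4)
i=1: r=4+0=4, c=3*2+1=7
col: 5 vs 7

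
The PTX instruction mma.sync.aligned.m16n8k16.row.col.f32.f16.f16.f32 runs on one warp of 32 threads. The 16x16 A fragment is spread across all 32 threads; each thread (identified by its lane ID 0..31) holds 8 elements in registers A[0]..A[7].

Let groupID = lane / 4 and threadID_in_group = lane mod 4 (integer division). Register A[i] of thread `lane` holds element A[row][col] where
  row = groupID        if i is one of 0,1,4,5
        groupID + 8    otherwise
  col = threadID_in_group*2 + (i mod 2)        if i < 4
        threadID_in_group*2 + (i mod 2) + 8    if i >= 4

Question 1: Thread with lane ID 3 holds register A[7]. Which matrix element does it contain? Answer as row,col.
8,15

lane 3: G=0 (3/4), T=3 (3%4)
i=7: r=0+8=8, c=3*2+1+8=15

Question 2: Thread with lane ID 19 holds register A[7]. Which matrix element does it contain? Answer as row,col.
lane 19=>19/4=4, 19 mod 4=3
i=7  r:4+8=>12  c:2·3+1+8=>15

12,15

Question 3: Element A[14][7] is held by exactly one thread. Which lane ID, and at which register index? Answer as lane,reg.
r=14->g=6,rb=1  c=7->cb=0,t=3,b0=1
L=6*4+3=27  i=0*4+1*2+1=3

27,3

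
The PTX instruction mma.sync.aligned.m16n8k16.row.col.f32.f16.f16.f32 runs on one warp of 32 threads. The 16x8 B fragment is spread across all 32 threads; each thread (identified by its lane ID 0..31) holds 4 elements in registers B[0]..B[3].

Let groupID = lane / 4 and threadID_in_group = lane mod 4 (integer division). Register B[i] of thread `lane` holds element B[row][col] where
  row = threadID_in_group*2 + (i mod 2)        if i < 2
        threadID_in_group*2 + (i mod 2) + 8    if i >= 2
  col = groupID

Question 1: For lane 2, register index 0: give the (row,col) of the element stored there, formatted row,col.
4,0

lane 2: gid=0 (2/4), tid=2 (2%4)
i=0: r=2*2+0+0=4, c=gid=0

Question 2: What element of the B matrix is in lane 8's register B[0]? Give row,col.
0,2

8: gid=2,tid=0
[0] (0*2+0+0,2) = (0,2)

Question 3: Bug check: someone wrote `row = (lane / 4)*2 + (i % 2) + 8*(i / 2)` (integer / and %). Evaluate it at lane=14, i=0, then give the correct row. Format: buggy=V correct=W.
buggy=6 correct=4

`(lane / 4)*2 + (i % 2) + 8*(i / 2)`[14,0]->6
14: gid=3,tid=2
[0] (2*2+0+0,3) = (4,3)
row: 6 vs 4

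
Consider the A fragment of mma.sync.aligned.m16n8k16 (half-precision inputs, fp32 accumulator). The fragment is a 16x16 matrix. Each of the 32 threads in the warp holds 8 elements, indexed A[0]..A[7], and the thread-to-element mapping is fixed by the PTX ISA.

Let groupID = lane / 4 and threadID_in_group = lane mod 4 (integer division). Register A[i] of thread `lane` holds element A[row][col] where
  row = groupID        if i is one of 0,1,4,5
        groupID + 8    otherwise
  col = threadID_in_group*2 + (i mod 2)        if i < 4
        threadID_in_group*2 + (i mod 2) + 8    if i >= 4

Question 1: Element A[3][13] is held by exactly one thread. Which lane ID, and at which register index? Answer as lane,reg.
r:3=>grp=3,rB=0  c:13=>cB=1,tig=2,lo=1
L=3*4+2=14  i=1*4+0*2+1=5

14,5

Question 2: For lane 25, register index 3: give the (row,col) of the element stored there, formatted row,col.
14,3

25: g=6,t=1
[3] (6+8,1*2+1+0) = (14,3)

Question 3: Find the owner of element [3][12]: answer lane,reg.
14,4

r: 3->gid=3,r8=0  c: 12->c8=1,tid=2,i&1=0
L=3*4+2=14  i=1*4+0*2+0=4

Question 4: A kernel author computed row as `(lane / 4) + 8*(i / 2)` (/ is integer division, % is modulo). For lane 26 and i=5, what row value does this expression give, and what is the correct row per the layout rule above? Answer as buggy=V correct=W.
`(lane / 4) + 8*(i / 2)`[26,5]=>22
lane 26: grp=6 (26/4), tig=2 (26%4)
i=5: r=6+0=6, c=2*2+1+8=13
row: 22 vs 6

buggy=22 correct=6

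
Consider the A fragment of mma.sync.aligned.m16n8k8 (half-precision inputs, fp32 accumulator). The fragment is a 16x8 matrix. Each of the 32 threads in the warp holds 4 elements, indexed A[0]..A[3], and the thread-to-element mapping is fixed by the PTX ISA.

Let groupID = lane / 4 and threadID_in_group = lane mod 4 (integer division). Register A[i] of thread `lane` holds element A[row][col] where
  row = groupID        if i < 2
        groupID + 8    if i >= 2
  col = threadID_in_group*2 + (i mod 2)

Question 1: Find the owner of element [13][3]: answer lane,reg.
21,3

r: 13->gid=5,r8=1  c: 3->tid=1,i&1=1
L=5*4+1=21  i=1*2+1=3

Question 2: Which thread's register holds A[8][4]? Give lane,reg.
r=8→G=0,rhi=1  c=4→T=2,p=0
L=0*4+2=2  i=1*2+0=2

2,2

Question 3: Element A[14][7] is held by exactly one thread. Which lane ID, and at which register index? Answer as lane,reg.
r:14=>grp=6,rB=1  c:7=>tig=3,lo=1
L=6*4+3=27  i=1*2+1=3

27,3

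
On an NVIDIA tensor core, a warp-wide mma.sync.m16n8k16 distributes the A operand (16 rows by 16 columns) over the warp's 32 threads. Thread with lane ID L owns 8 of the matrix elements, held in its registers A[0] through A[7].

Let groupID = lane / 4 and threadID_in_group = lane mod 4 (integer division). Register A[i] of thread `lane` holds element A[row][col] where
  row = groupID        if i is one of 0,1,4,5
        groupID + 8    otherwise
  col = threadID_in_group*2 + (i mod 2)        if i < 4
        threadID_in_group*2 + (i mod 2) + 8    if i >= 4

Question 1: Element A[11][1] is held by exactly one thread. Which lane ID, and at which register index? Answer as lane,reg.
12,3

r: 11->gid=3,r8=1  c: 1->c8=0,tid=0,i&1=1
L=3*4+0=12  i=0*4+1*2+1=3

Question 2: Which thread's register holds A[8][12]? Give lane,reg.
r:8=>grp=0,rB=1  c:12=>cB=1,tig=2,lo=0
L=0*4+2=2  i=1*4+1*2+0=6

2,6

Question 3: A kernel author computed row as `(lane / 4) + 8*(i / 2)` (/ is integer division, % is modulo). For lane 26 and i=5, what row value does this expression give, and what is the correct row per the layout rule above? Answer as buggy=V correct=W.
buggy=22 correct=6

`(lane / 4) + 8*(i / 2)`[26,5]->22
26: g=6,t=2
[5] (6+0,2*2+1+8) = (6,13)
row: 22 vs 6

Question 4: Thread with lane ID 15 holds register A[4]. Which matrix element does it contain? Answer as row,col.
3,14

lane 15→15/4=3, 15 mod 4=3
i=4  r:3+0→3  c:2·3+0+8→14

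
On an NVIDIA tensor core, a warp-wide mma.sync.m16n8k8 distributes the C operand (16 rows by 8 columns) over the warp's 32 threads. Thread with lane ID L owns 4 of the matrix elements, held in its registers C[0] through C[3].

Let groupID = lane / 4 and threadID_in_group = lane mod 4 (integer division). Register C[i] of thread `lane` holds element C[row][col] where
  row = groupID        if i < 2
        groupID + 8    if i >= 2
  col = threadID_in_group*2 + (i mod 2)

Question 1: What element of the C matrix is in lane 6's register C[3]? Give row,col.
lane 6: G=1 (6/4), T=2 (6%4)
i=3: r=1+8=9, c=2*2+1=5

9,5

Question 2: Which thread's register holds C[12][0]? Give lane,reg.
r:12=>grp=4,rB=1  c:0=>tig=0,lo=0
L=4*4+0=16  i=1*2+0=2

16,2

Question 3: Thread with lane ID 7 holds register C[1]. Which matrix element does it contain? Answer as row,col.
lane 7=>7/4=1, 7 mod 4=3
i=1  r:1+0=>1  c:2·3+1=>7

1,7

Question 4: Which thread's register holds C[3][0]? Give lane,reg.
12,0

r=3->g=3,rb=0  c=0->t=0,b0=0
L=3*4+0=12  i=0*2+0=0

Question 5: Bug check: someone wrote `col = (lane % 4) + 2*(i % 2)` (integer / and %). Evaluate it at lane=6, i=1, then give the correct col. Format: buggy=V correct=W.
`(lane % 4) + 2*(i % 2)`[6,1]=>4
lane 6: grp=1 (6/4), tig=2 (6%4)
i=1: r=1+0=1, c=2*2+1=5
col: 4 vs 5

buggy=4 correct=5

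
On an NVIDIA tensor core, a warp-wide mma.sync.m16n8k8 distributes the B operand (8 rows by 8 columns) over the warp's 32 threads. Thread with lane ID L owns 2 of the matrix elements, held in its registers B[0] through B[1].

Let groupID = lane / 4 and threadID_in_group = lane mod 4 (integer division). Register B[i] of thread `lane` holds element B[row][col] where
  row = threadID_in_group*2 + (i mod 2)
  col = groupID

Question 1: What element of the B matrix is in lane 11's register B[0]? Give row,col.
6,2

lane 11->11/4=2, 11 mod 4=3
i=0  r:2·3+0->6  c:2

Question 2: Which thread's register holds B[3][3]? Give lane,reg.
13,1

c=3⇒gr=3  r=3⇒th=1,odd=1
L=3*4+1=13  i=1=1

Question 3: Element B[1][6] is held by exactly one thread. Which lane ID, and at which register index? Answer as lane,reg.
c: 6->gid=6  r: 1->tid=0,i&1=1
L=6*4+0=24  i=1=1

24,1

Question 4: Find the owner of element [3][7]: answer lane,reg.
c: 7->gid=7  r: 3->tid=1,i&1=1
L=7*4+1=29  i=1=1

29,1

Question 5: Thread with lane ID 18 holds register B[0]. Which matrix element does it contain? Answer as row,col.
lane 18->18/4=4, 18 mod 4=2
i=0  r:2·2+0->4  c:4

4,4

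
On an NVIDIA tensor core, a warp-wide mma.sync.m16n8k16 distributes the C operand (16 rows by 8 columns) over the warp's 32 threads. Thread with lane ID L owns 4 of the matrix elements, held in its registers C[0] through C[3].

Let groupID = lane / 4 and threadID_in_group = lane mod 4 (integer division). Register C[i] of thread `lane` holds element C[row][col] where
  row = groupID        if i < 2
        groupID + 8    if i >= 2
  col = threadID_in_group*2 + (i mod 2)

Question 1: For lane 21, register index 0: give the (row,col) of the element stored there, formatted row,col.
lane 21: gid=5 (21/4), tid=1 (21%4)
i=0: r=5+0=5, c=1*2+0=2

5,2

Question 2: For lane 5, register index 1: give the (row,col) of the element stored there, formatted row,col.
1,3

L=5->g=5>>2=1, t=5&3=1
[1]->row 1+0=1  col 1·2+1=3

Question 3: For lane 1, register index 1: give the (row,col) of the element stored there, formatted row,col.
lane 1: G=0 (1/4), T=1 (1%4)
i=1: r=0+0=0, c=1*2+1=3

0,3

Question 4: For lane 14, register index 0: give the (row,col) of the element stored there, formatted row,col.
lane 14: gid=3 (14/4), tid=2 (14%4)
i=0: r=3+0=3, c=2*2+0=4

3,4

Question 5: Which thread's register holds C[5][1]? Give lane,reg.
20,1

r=5⇒gr=5,Rb=0  c=1⇒th=0,odd=1
L=5*4+0=20  i=0*2+1=1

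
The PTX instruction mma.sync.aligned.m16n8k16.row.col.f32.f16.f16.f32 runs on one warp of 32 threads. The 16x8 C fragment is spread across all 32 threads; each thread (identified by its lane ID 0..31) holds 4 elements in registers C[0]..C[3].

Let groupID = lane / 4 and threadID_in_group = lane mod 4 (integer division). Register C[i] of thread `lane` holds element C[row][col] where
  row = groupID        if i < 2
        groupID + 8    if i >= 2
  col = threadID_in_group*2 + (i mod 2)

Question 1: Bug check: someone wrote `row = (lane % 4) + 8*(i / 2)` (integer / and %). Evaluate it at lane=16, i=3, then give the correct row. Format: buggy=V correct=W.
buggy=8 correct=12

`(lane % 4) + 8*(i / 2)`[16,3]->8
lane 16->16/4=4, 16 mod 4=0
i=3  r:4+8->12  c:2·0+1->1
row: 8 vs 12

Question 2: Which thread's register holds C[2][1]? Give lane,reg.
8,1

r=2→G=2,rhi=0  c=1→T=0,p=1
L=2*4+0=8  i=0*2+1=1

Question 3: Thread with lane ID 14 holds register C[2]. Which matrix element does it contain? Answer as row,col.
L=14->g=14>>2=3, t=14&3=2
[2]->row 3+8=11  col 2·2+0=4

11,4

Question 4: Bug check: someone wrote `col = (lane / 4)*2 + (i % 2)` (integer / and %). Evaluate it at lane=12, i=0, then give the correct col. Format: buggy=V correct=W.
buggy=6 correct=0

`(lane / 4)*2 + (i % 2)`[12,0]->6
12: g=3,t=0
[0] (3+0,0*2+0) = (3,0)
col: 6 vs 0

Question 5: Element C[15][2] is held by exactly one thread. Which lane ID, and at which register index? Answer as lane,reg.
r=15->g=7,rb=1  c=2->t=1,b0=0
L=7*4+1=29  i=1*2+0=2

29,2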